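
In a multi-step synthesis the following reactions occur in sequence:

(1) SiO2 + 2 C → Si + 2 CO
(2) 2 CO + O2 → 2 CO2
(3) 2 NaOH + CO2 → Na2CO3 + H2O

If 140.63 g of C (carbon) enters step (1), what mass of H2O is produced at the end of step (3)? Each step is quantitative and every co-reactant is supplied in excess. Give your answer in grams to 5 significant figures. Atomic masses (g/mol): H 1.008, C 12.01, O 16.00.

M(C) = 12.01 g/mol.
M(H2O) = 2(1.008) + 16.00 = 18.016 g/mol.
n(C) = 140.63 / 12.01 = 11.7094 mol.
Reaction (1): C→CO ratio 2:2 ⇒ n(CO) = 11.7094 mol.
Reaction (2): CO→CO2 ratio 2:2 ⇒ n(CO2) = 11.7094 mol.
Reaction (3): CO2→H2O ratio 1:1 ⇒ n(H2O) = 11.7094 mol.
Mass of H2O = 11.7094 × 18.016 = 210.957 g.

210.96 g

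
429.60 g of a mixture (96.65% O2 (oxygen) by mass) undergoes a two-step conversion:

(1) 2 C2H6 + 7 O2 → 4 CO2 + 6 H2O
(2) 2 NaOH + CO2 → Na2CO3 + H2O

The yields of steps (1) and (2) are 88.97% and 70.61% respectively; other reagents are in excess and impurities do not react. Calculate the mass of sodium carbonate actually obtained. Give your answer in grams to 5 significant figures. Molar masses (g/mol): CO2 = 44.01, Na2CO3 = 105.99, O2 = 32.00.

Pure O2 = 429.60 × 0.9665 = 415.208 g.
n(O2) = 415.208 / 32.00 = 12.9753 mol.
Step 1 (O2:CO2 = 7:4): theoretical n(CO2) = 7.41444 mol; at 88.97% yield, n(CO2) = 6.59662 mol.
Step 2 (CO2:Na2CO3 = 1:1): theoretical n(Na2CO3) = 6.59662 mol, so theoretical mass = 6.59662 × 105.99 = 699.176 g.
At 70.61% yield, actual mass of Na2CO3 = 699.176 × 0.7061 = 493.688 g.

493.69 g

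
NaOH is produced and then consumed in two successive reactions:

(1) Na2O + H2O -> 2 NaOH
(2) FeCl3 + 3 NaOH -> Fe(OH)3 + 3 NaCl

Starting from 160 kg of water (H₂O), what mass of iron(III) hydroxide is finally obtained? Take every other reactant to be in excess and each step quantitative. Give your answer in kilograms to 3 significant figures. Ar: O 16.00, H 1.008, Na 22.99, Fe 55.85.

M(H2O) = 2(1.008) + 16.00 = 18.016 g/mol.
M(Fe(OH)3) = 55.85 + 3(16.00) + 3(1.008) = 106.874 g/mol.
160 kg = 160000 g.
n(H2O) = 160000 / 18.016 = 8881 mol.
Step 1 gives a 1:2 ratio of H2O to NaOH, so n(NaOH) = 17760 mol.
In step 2 the NaOH:Fe(OH)3 ratio is 3:1, so n(Fe(OH)3) = 5921 mol.
Mass of Fe(OH)3 = 5921 × 106.874 = 632800 g = 633 kg.

633 kg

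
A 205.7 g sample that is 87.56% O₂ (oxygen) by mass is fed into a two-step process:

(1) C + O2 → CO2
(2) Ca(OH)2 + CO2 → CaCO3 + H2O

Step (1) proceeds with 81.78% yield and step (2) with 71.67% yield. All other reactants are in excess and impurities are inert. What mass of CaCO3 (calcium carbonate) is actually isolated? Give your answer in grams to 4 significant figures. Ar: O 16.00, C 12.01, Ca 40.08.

330.2 g

Pure O2 = 205.7 × 0.8756 = 180.11 g.
M(O2) = 2(16.00) = 32.00 g/mol.
M(CaCO3) = 40.08 + 12.01 + 3(16.00) = 100.09 g/mol.
n(O2) = 180.11 / 32.00 = 5.6285 mol.
Step 1 (O2:CO2 = 1:1): theoretical n(CO2) = 5.6285 mol; at 81.78% yield, n(CO2) = 4.6030 mol.
Step 2 (CO2:CaCO3 = 1:1): theoretical n(CaCO3) = 4.6030 mol, so theoretical mass = 4.6030 × 100.09 = 460.71 g.
At 71.67% yield, actual mass of CaCO3 = 460.71 × 0.7167 = 330.19 g.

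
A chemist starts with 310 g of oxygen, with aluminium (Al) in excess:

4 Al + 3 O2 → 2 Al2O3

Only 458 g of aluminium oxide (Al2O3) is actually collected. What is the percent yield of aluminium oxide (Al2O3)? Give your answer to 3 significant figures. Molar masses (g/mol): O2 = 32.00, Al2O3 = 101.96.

69.6 %

n(O2) = 310.0 g / 32.00 g/mol = 9.688 mol.
From the equation the O2:Al2O3 mole ratio is 3:2, so n(Al2O3) = 9.688 × 2/3 = 6.458 mol.
Mass of Al2O3 = 6.458 mol × 101.96 g/mol = 658.5 g.
This is the theoretical yield. Percent yield = 458 g / 658.5 g × 100% = 69.55%.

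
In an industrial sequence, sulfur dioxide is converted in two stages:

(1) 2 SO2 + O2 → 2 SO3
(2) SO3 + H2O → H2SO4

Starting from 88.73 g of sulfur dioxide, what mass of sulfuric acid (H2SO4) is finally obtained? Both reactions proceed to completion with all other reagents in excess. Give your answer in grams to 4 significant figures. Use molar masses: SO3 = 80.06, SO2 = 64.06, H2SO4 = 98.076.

135.8 g

n(SO2) = 88.730 / 64.06 = 1.3851 mol.
Step 1 gives a 2:2 ratio of SO2 to SO3, so n(SO3) = 1.3851 mol.
In step 2 the SO3:H2SO4 ratio is 1:1, so n(H2SO4) = 1.3851 mol.
Mass of H2SO4 = 1.3851 × 98.076 = 135.85 g.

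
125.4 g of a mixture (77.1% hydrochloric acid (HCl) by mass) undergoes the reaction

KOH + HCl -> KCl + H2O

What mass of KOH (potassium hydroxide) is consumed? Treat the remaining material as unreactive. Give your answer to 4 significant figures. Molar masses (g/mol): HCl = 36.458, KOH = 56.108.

Mass of pure HCl = 125.4 g × 0.771 = 96.683 g.
n(HCl) = 96.683 g / 36.458 g/mol = 2.6519 mol.
From the equation the HCl:KOH mole ratio is 1:1, so n(KOH) = 2.6519 × 1/1 = 2.6519 mol.
Mass of KOH = 2.6519 mol × 56.108 g/mol = 148.79 g.

148.8 g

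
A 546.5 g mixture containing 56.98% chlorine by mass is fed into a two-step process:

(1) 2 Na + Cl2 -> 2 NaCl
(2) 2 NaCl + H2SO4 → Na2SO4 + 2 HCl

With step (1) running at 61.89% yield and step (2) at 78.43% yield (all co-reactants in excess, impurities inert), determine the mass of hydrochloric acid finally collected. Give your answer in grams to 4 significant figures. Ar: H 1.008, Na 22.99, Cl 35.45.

155.5 g

Pure Cl2 = 546.5 × 0.5698 = 311.40 g.
M(Cl2) = 2(35.45) = 70.90 g/mol.
M(HCl) = 1.008 + 35.45 = 36.458 g/mol.
n(Cl2) = 311.40 / 70.90 = 4.3920 mol.
Step 1 (Cl2:NaCl = 1:2): theoretical n(NaCl) = 8.7841 mol; at 61.89% yield, n(NaCl) = 5.4365 mol.
Step 2 (NaCl:HCl = 2:2): theoretical n(HCl) = 5.4365 mol, so theoretical mass = 5.4365 × 36.458 = 198.20 g.
At 78.43% yield, actual mass of HCl = 198.20 × 0.7843 = 155.45 g.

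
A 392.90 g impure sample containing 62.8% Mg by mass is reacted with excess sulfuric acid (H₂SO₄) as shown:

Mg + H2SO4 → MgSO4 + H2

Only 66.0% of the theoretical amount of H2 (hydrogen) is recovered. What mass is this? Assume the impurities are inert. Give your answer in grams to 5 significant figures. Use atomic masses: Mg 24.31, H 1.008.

13.505 g

Pure Mg available = 392.90 g × 0.628 = 246.741 g.
M(Mg) = 24.31 g/mol.
M(H2) = 2(1.008) = 2.016 g/mol.
n(Mg) = 246.741 g / 24.31 g/mol = 10.1498 mol.
From the equation the Mg:H2 mole ratio is 1:1, so n(H2) = 10.1498 × 1/1 = 10.1498 mol.
Mass of H2 = 10.1498 mol × 2.016 g/mol = 20.4620 g.
Actual mass collected = 20.4620 g × 0.660 = 13.5049 g.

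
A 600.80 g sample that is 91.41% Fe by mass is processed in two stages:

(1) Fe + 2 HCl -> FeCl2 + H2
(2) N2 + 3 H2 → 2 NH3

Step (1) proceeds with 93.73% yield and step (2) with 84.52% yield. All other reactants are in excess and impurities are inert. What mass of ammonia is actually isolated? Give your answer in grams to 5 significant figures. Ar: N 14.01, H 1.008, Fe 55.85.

88.463 g

Pure Fe = 600.80 × 0.9141 = 549.191 g.
M(Fe) = 55.85 g/mol.
M(NH3) = 14.01 + 3(1.008) = 17.034 g/mol.
n(Fe) = 549.191 / 55.85 = 9.83333 mol.
Step 1 (Fe:H2 = 1:1): theoretical n(H2) = 9.83333 mol; at 93.73% yield, n(H2) = 9.21678 mol.
Step 2 (H2:NH3 = 3:2): theoretical n(NH3) = 6.14452 mol, so theoretical mass = 6.14452 × 17.034 = 104.666 g.
At 84.52% yield, actual mass of NH3 = 104.666 × 0.8452 = 88.4635 g.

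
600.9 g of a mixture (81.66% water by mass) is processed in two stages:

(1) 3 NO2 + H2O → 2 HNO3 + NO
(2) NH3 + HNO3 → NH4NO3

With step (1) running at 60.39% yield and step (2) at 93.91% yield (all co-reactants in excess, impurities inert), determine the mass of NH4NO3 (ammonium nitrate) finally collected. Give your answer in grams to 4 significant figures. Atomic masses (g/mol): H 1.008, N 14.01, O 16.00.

Pure H2O = 600.9 × 0.8166 = 490.69 g.
M(H2O) = 2(1.008) + 16.00 = 18.016 g/mol.
M(NH4NO3) = 2(14.01) + 4(1.008) + 3(16.00) = 80.052 g/mol.
n(H2O) = 490.69 / 18.016 = 27.237 mol.
Step 1 (H2O:HNO3 = 1:2): theoretical n(HNO3) = 54.473 mol; at 60.39% yield, n(HNO3) = 32.896 mol.
Step 2 (HNO3:NH4NO3 = 1:1): theoretical n(NH4NO3) = 32.896 mol, so theoretical mass = 32.896 × 80.052 = 2633.4 g.
At 93.91% yield, actual mass of NH4NO3 = 2633.4 × 0.9391 = 2473.0 g.

2473 g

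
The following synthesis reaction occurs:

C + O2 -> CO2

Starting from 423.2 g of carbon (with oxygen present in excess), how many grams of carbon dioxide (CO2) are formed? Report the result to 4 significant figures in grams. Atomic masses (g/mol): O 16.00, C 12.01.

1551 g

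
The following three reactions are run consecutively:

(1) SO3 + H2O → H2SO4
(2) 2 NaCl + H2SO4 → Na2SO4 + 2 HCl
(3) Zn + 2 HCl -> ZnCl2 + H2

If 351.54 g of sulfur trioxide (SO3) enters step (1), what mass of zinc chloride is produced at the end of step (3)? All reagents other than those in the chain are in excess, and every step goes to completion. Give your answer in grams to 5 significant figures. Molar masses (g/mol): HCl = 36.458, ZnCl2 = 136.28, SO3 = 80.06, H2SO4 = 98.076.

n(SO3) = 351.54 / 80.06 = 4.39096 mol.
Reaction (1): SO3→H2SO4 ratio 1:1 ⇒ n(H2SO4) = 4.39096 mol.
Reaction (2): H2SO4→HCl ratio 1:2 ⇒ n(HCl) = 8.78191 mol.
Reaction (3): HCl→ZnCl2 ratio 2:1 ⇒ n(ZnCl2) = 4.39096 mol.
Mass of ZnCl2 = 4.39096 × 136.28 = 598.400 g.

598.40 g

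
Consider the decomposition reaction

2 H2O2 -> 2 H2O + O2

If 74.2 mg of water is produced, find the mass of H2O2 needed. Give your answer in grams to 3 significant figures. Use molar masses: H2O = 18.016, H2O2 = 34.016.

Convert: 74.2 mg = 0.07420 g.
n(H2O) = 0.07420 g / 18.016 g/mol = 0.004119 mol.
From the equation the H2O:H2O2 mole ratio is 2:2, so n(H2O2) = 0.004119 × 2/2 = 0.004119 mol.
Mass of H2O2 = 0.004119 mol × 34.016 g/mol = 0.1401 g.

0.140 g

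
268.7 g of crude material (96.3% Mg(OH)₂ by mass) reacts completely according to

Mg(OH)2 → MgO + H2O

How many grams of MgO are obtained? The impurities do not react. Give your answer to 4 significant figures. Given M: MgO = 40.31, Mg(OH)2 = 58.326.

178.8 g

Mass of pure Mg(OH)2 = 268.7 g × 0.963 = 258.76 g.
n(Mg(OH)2) = 258.76 g / 58.326 g/mol = 4.4364 mol.
From the equation the Mg(OH)2:MgO mole ratio is 1:1, so n(MgO) = 4.4364 × 1/1 = 4.4364 mol.
Mass of MgO = 4.4364 mol × 40.31 g/mol = 178.83 g.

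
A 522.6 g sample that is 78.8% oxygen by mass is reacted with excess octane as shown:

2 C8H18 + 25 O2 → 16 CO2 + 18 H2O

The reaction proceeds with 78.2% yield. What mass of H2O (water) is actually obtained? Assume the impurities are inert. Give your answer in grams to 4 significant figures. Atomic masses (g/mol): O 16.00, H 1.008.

130.5 g

Pure O2 available = 522.6 g × 0.788 = 411.81 g.
M(O2) = 2(16.00) = 32.00 g/mol.
M(H2O) = 2(1.008) + 16.00 = 18.016 g/mol.
n(O2) = 411.81 g / 32.00 g/mol = 12.869 mol.
From the equation the O2:H2O mole ratio is 25:18, so n(H2O) = 12.869 × 18/25 = 9.2657 mol.
Mass of H2O = 9.2657 mol × 18.016 g/mol = 166.93 g.
Actual mass collected = 166.93 g × 0.782 = 130.54 g.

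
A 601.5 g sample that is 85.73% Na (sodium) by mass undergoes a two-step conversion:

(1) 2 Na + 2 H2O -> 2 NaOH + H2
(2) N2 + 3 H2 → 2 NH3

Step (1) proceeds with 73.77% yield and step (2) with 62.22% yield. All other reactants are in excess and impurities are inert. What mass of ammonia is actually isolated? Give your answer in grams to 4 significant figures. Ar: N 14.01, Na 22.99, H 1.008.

58.46 g

Pure Na = 601.5 × 0.8573 = 515.67 g.
M(Na) = 22.99 g/mol.
M(NH3) = 14.01 + 3(1.008) = 17.034 g/mol.
n(Na) = 515.67 / 22.99 = 22.430 mol.
Step 1 (Na:H2 = 2:1): theoretical n(H2) = 11.215 mol; at 73.77% yield, n(H2) = 8.2733 mol.
Step 2 (H2:NH3 = 3:2): theoretical n(NH3) = 5.5155 mol, so theoretical mass = 5.5155 × 17.034 = 93.952 g.
At 62.22% yield, actual mass of NH3 = 93.952 × 0.6222 = 58.457 g.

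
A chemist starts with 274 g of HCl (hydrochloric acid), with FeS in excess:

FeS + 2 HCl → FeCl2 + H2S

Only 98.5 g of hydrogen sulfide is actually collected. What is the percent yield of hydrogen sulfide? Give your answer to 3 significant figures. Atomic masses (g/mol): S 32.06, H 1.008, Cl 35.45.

76.9 %

M(HCl) = 1.008 + 35.45 = 36.458 g/mol.
M(H2S) = 2(1.008) + 32.06 = 34.076 g/mol.
n(HCl) = 274.0 g / 36.458 g/mol = 7.515 mol.
From the equation the HCl:H2S mole ratio is 2:1, so n(H2S) = 7.515 × 1/2 = 3.758 mol.
Mass of H2S = 3.758 mol × 34.076 g/mol = 128.0 g.
This is the theoretical yield. Percent yield = 98.5 g / 128.0 g × 100% = 76.92%.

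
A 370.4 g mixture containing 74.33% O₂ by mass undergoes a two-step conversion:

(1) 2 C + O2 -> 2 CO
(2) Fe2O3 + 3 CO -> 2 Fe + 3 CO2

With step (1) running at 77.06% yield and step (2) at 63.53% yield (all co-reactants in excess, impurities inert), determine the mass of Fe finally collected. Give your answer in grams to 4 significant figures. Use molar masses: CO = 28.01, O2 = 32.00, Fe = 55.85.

313.7 g

Pure O2 = 370.4 × 0.7433 = 275.32 g.
n(O2) = 275.32 / 32.00 = 8.6037 mol.
Step 1 (O2:CO = 1:2): theoretical n(CO) = 17.207 mol; at 77.06% yield, n(CO) = 13.260 mol.
Step 2 (CO:Fe = 3:2): theoretical n(Fe) = 8.8400 mol, so theoretical mass = 8.8400 × 55.85 = 493.71 g.
At 63.53% yield, actual mass of Fe = 493.71 × 0.6353 = 313.66 g.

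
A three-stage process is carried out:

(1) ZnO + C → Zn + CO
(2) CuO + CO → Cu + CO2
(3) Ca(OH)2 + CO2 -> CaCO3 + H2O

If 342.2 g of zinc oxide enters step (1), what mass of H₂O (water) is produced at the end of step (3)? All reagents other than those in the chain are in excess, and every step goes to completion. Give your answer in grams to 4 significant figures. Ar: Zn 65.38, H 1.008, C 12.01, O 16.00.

75.76 g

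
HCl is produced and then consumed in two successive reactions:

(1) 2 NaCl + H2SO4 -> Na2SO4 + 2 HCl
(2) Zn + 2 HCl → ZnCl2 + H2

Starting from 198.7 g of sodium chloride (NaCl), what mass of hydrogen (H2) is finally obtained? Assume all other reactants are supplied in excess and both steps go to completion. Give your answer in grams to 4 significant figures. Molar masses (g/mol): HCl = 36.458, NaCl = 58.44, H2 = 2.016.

n(NaCl) = 198.70 / 58.44 = 3.4001 mol.
Step 1 gives a 2:2 ratio of NaCl to HCl, so n(HCl) = 3.4001 mol.
In step 2 the HCl:H2 ratio is 2:1, so n(H2) = 1.7000 mol.
Mass of H2 = 1.7000 × 2.016 = 3.4273 g.

3.427 g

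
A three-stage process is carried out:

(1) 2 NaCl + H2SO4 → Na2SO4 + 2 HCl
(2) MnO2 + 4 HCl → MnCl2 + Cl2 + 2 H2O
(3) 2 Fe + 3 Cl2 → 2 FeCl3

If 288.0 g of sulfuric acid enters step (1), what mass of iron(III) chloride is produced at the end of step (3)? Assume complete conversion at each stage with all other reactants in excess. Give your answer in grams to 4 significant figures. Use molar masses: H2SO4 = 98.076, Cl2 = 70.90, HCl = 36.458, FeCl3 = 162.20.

158.8 g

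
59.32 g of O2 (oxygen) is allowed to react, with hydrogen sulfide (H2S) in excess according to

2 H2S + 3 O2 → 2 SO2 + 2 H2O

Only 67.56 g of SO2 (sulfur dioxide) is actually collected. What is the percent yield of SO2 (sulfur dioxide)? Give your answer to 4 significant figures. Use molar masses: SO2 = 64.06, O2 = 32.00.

85.34 %

n(O2) = 59.320 g / 32.00 g/mol = 1.8538 mol.
From the equation the O2:SO2 mole ratio is 3:2, so n(SO2) = 1.8538 × 2/3 = 1.2358 mol.
Mass of SO2 = 1.2358 mol × 64.06 g/mol = 79.167 g.
This is the theoretical yield. Percent yield = 67.56 g / 79.167 g × 100% = 85.338%.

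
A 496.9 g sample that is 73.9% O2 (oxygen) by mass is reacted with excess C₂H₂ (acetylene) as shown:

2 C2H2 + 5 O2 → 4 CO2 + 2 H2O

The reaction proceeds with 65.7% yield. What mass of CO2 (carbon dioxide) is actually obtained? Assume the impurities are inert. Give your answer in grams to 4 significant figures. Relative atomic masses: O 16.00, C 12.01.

Pure O2 available = 496.9 g × 0.739 = 367.21 g.
M(O2) = 2(16.00) = 32.00 g/mol.
M(CO2) = 12.01 + 2(16.00) = 44.01 g/mol.
n(O2) = 367.21 g / 32.00 g/mol = 11.475 mol.
From the equation the O2:CO2 mole ratio is 5:4, so n(CO2) = 11.475 × 4/5 = 9.1802 mol.
Mass of CO2 = 9.1802 mol × 44.01 g/mol = 404.02 g.
Actual mass collected = 404.02 g × 0.657 = 265.44 g.

265.4 g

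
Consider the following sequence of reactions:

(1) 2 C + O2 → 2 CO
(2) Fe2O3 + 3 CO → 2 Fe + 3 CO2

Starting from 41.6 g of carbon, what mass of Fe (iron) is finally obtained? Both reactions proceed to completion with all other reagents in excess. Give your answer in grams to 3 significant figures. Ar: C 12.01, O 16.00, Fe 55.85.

129 g

M(C) = 12.01 g/mol.
M(Fe) = 55.85 g/mol.
n(C) = 41.60 / 12.01 = 3.464 mol.
Step 1 gives a 2:2 ratio of C to CO, so n(CO) = 3.464 mol.
In step 2 the CO:Fe ratio is 3:2, so n(Fe) = 2.309 mol.
Mass of Fe = 2.309 × 55.85 = 129.0 g.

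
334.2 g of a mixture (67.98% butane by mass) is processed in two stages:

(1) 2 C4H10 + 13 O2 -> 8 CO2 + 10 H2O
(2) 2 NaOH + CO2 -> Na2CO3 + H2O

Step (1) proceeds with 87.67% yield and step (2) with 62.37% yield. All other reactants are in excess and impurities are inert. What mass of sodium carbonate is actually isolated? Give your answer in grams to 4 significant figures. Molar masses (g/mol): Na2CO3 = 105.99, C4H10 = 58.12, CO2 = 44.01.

906.2 g

Pure C4H10 = 334.2 × 0.6798 = 227.19 g.
n(C4H10) = 227.19 / 58.12 = 3.9090 mol.
Step 1 (C4H10:CO2 = 2:8): theoretical n(CO2) = 15.636 mol; at 87.67% yield, n(CO2) = 13.708 mol.
Step 2 (CO2:Na2CO3 = 1:1): theoretical n(Na2CO3) = 13.708 mol, so theoretical mass = 13.708 × 105.99 = 1452.9 g.
At 62.37% yield, actual mass of Na2CO3 = 1452.9 × 0.6237 = 906.18 g.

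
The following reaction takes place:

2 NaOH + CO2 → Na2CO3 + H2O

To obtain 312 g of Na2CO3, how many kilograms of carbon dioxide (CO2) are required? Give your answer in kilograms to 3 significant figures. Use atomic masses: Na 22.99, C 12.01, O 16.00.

M(Na2CO3) = 2(22.99) + 12.01 + 3(16.00) = 105.99 g/mol.
M(CO2) = 12.01 + 2(16.00) = 44.01 g/mol.
n(Na2CO3) = 312.0 g / 105.99 g/mol = 2.944 mol.
From the equation the Na2CO3:CO2 mole ratio is 1:1, so n(CO2) = 2.944 × 1/1 = 2.944 mol.
Mass of CO2 = 2.944 mol × 44.01 g/mol = 129.6 g.
Converting to kg: 129.6 g = 0.130 kg.

0.130 kg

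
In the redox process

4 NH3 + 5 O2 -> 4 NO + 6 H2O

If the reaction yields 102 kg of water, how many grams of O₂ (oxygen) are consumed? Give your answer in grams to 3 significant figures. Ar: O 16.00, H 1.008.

M(H2O) = 2(1.008) + 16.00 = 18.016 g/mol.
M(O2) = 2(16.00) = 32.00 g/mol.
Convert: 102 kg = 102000 g.
n(H2O) = 102000 g / 18.016 g/mol = 5662 mol.
From the equation the H2O:O2 mole ratio is 6:5, so n(O2) = 5662 × 5/6 = 4718 mol.
Mass of O2 = 4718 mol × 32.00 g/mol = 151000 g.

151000 g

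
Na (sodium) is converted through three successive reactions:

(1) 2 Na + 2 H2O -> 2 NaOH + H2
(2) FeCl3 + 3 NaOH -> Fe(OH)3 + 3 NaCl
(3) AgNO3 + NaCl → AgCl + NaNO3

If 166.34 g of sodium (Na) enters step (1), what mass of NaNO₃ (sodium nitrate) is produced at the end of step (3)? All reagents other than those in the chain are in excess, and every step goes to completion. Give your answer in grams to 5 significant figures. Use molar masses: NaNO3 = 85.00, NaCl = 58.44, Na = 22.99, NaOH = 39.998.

615.00 g

n(Na) = 166.34 / 22.99 = 7.23532 mol.
Reaction (1): Na→NaOH ratio 2:2 ⇒ n(NaOH) = 7.23532 mol.
Reaction (2): NaOH→NaCl ratio 3:3 ⇒ n(NaCl) = 7.23532 mol.
Reaction (3): NaCl→NaNO3 ratio 1:1 ⇒ n(NaNO3) = 7.23532 mol.
Mass of NaNO3 = 7.23532 × 85.00 = 615.002 g.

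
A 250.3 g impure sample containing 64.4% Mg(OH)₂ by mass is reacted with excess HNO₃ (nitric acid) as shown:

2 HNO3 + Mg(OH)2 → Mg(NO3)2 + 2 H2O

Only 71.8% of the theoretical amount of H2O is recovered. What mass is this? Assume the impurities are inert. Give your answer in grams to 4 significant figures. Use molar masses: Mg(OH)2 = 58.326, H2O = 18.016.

71.50 g

Pure Mg(OH)2 available = 250.3 g × 0.644 = 161.19 g.
n(Mg(OH)2) = 161.19 g / 58.326 g/mol = 2.7637 mol.
From the equation the Mg(OH)2:H2O mole ratio is 1:2, so n(H2O) = 2.7637 × 2/1 = 5.5273 mol.
Mass of H2O = 5.5273 mol × 18.016 g/mol = 99.580 g.
Actual mass collected = 99.580 g × 0.718 = 71.499 g.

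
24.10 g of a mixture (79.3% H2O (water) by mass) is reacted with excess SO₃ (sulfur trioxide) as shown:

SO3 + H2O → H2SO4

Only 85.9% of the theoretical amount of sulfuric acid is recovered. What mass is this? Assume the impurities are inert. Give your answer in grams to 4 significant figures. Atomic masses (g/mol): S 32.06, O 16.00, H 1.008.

89.37 g

Pure H2O available = 24.10 g × 0.793 = 19.111 g.
M(H2O) = 2(1.008) + 16.00 = 18.016 g/mol.
M(H2SO4) = 2(1.008) + 32.06 + 4(16.00) = 98.076 g/mol.
n(H2O) = 19.111 g / 18.016 g/mol = 1.0608 mol.
From the equation the H2O:H2SO4 mole ratio is 1:1, so n(H2SO4) = 1.0608 × 1/1 = 1.0608 mol.
Mass of H2SO4 = 1.0608 mol × 98.076 g/mol = 104.04 g.
Actual mass collected = 104.04 g × 0.859 = 89.369 g.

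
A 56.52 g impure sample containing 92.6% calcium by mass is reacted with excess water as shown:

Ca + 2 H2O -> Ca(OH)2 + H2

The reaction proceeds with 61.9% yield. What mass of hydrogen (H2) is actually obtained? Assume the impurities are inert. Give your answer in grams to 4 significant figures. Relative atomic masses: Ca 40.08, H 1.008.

1.630 g

Pure Ca available = 56.52 g × 0.926 = 52.338 g.
M(Ca) = 40.08 g/mol.
M(H2) = 2(1.008) = 2.016 g/mol.
n(Ca) = 52.338 g / 40.08 g/mol = 1.3058 mol.
From the equation the Ca:H2 mole ratio is 1:1, so n(H2) = 1.3058 × 1/1 = 1.3058 mol.
Mass of H2 = 1.3058 mol × 2.016 g/mol = 2.6325 g.
Actual mass collected = 2.6325 g × 0.619 = 1.6295 g.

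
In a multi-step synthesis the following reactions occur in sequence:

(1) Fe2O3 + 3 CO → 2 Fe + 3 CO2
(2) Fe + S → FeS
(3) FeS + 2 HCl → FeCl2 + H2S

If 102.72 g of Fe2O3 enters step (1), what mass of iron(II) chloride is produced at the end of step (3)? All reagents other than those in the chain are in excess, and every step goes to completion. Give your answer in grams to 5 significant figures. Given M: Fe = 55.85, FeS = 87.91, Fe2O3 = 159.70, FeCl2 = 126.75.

163.05 g

n(Fe2O3) = 102.72 / 159.70 = 0.643206 mol.
Reaction (1): Fe2O3→Fe ratio 1:2 ⇒ n(Fe) = 1.28641 mol.
Reaction (2): Fe→FeS ratio 1:1 ⇒ n(FeS) = 1.28641 mol.
Reaction (3): FeS→FeCl2 ratio 1:1 ⇒ n(FeCl2) = 1.28641 mol.
Mass of FeCl2 = 1.28641 × 126.75 = 163.053 g.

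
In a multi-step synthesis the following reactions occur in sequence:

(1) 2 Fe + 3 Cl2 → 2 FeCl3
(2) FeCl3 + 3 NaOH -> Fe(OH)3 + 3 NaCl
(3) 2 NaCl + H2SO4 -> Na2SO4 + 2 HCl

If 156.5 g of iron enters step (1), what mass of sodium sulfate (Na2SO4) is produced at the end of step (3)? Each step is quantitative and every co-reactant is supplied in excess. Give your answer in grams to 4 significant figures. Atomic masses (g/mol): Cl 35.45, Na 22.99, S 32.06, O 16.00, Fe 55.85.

M(Fe) = 55.85 g/mol.
M(Na2SO4) = 2(22.99) + 32.06 + 4(16.00) = 142.04 g/mol.
n(Fe) = 156.5 / 55.85 = 2.8021 mol.
Reaction (1): Fe→FeCl3 ratio 2:2 ⇒ n(FeCl3) = 2.8021 mol.
Reaction (2): FeCl3→NaCl ratio 1:3 ⇒ n(NaCl) = 8.4064 mol.
Reaction (3): NaCl→Na2SO4 ratio 2:1 ⇒ n(Na2SO4) = 4.2032 mol.
Mass of Na2SO4 = 4.2032 × 142.04 = 597.03 g.

597.0 g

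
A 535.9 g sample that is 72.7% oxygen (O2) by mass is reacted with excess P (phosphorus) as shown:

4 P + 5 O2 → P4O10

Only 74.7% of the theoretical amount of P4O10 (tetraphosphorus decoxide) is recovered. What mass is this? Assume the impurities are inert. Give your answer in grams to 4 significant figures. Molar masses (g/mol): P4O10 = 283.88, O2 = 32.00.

516.4 g

Pure O2 available = 535.9 g × 0.727 = 389.60 g.
n(O2) = 389.60 g / 32.00 g/mol = 12.175 mol.
From the equation the O2:P4O10 mole ratio is 5:1, so n(P4O10) = 12.175 × 1/5 = 2.4350 mol.
Mass of P4O10 = 2.4350 mol × 283.88 g/mol = 691.25 g.
Actual mass collected = 691.25 g × 0.747 = 516.36 g.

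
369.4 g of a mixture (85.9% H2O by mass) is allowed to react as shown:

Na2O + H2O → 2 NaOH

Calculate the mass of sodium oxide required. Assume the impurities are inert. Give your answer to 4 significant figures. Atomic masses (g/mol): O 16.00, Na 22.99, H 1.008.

Mass of pure H2O = 369.4 g × 0.859 = 317.31 g.
M(H2O) = 2(1.008) + 16.00 = 18.016 g/mol.
M(Na2O) = 2(22.99) + 16.00 = 61.98 g/mol.
n(H2O) = 317.31 g / 18.016 g/mol = 17.613 mol.
From the equation the H2O:Na2O mole ratio is 1:1, so n(Na2O) = 17.613 × 1/1 = 17.613 mol.
Mass of Na2O = 17.613 mol × 61.98 g/mol = 1091.6 g.

1092 g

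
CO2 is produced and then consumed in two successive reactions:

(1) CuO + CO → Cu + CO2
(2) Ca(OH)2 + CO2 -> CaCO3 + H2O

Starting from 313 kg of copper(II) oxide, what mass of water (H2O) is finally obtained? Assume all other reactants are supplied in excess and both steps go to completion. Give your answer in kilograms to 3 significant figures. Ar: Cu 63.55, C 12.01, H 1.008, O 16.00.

70.9 kg

M(CuO) = 63.55 + 16.00 = 79.55 g/mol.
M(H2O) = 2(1.008) + 16.00 = 18.016 g/mol.
313 kg = 313000 g.
n(CuO) = 313000 / 79.55 = 3935 mol.
Step 1 gives a 1:1 ratio of CuO to CO2, so n(CO2) = 3935 mol.
In step 2 the CO2:H2O ratio is 1:1, so n(H2O) = 3935 mol.
Mass of H2O = 3935 × 18.016 = 70890 g = 70.9 kg.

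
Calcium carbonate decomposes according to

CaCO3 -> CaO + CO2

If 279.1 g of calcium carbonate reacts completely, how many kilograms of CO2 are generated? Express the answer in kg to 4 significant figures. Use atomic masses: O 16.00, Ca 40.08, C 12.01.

0.1227 kg

M(CaCO3) = 40.08 + 12.01 + 3(16.00) = 100.09 g/mol.
M(CO2) = 12.01 + 2(16.00) = 44.01 g/mol.
n(CaCO3) = 279.10 g / 100.09 g/mol = 2.7885 mol.
From the equation the CaCO3:CO2 mole ratio is 1:1, so n(CO2) = 2.7885 × 1/1 = 2.7885 mol.
Mass of CO2 = 2.7885 mol × 44.01 g/mol = 122.72 g.
Converting to kg: 122.72 g = 0.1227 kg.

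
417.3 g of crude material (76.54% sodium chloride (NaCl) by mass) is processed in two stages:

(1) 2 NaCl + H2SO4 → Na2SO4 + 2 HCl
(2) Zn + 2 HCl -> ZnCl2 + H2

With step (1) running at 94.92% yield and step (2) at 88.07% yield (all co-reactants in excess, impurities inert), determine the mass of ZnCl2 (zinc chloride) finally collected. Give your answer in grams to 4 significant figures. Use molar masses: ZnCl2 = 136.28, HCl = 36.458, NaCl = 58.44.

311.3 g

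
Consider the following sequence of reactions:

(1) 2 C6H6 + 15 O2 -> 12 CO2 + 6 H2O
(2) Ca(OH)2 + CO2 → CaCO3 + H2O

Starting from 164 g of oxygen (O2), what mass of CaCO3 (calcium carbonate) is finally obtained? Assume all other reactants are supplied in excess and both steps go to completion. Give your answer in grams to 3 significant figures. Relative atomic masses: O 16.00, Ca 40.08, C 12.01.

410 g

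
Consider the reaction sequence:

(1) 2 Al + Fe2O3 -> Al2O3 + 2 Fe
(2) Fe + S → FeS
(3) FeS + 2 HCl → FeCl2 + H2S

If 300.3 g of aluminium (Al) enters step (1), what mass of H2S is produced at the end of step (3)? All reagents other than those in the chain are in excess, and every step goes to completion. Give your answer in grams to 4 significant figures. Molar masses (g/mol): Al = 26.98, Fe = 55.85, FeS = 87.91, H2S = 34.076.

n(Al) = 300.3 / 26.98 = 11.130 mol.
Reaction (1): Al→Fe ratio 2:2 ⇒ n(Fe) = 11.130 mol.
Reaction (2): Fe→FeS ratio 1:1 ⇒ n(FeS) = 11.130 mol.
Reaction (3): FeS→H2S ratio 1:1 ⇒ n(H2S) = 11.130 mol.
Mass of H2S = 11.130 × 34.076 = 379.28 g.

379.3 g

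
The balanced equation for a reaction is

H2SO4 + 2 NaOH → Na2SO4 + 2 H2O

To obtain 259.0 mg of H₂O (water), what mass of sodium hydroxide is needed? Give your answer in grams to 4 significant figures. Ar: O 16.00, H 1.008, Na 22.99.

0.5750 g

M(H2O) = 2(1.008) + 16.00 = 18.016 g/mol.
M(NaOH) = 22.99 + 16.00 + 1.008 = 39.998 g/mol.
Convert: 259.0 mg = 0.25900 g.
n(H2O) = 0.25900 g / 18.016 g/mol = 0.014376 mol.
From the equation the H2O:NaOH mole ratio is 2:2, so n(NaOH) = 0.014376 × 2/2 = 0.014376 mol.
Mass of NaOH = 0.014376 mol × 39.998 g/mol = 0.57502 g.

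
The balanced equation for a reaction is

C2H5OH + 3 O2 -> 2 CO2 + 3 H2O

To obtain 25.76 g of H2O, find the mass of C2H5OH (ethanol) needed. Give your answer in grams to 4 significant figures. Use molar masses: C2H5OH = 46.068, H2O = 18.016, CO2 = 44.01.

n(H2O) = 25.760 g / 18.016 g/mol = 1.4298 mol.
From the equation the H2O:C2H5OH mole ratio is 3:1, so n(C2H5OH) = 1.4298 × 1/3 = 0.47661 mol.
Mass of C2H5OH = 0.47661 mol × 46.068 g/mol = 21.957 g.

21.96 g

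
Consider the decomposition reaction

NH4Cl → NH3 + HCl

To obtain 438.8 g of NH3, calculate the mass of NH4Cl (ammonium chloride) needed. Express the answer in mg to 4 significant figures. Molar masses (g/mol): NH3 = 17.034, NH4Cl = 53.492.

n(NH3) = 438.80 g / 17.034 g/mol = 25.760 mol.
From the equation the NH3:NH4Cl mole ratio is 1:1, so n(NH4Cl) = 25.760 × 1/1 = 25.760 mol.
Mass of NH4Cl = 25.760 mol × 53.492 g/mol = 1378.0 g.
Converting to mg: 1378.0 g = 1378000 mg.

1378000 mg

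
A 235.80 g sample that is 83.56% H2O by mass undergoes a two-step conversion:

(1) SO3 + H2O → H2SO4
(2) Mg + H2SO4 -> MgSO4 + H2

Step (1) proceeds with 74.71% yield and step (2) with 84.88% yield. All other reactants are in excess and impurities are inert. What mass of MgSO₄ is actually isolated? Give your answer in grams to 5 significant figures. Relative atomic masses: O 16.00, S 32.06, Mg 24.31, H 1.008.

834.81 g

Pure H2O = 235.80 × 0.8356 = 197.034 g.
M(H2O) = 2(1.008) + 16.00 = 18.016 g/mol.
M(MgSO4) = 24.31 + 32.06 + 4(16.00) = 120.37 g/mol.
n(H2O) = 197.034 / 18.016 = 10.9366 mol.
Step 1 (H2O:H2SO4 = 1:1): theoretical n(H2SO4) = 10.9366 mol; at 74.71% yield, n(H2SO4) = 8.17076 mol.
Step 2 (H2SO4:MgSO4 = 1:1): theoretical n(MgSO4) = 8.17076 mol, so theoretical mass = 8.17076 × 120.37 = 983.515 g.
At 84.88% yield, actual mass of MgSO4 = 983.515 × 0.8488 = 834.807 g.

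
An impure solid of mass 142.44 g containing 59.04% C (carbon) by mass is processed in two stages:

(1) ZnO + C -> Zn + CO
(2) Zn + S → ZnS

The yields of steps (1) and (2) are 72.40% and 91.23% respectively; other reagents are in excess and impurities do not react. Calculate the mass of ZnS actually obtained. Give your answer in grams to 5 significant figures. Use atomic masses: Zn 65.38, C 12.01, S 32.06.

450.66 g

Pure C = 142.44 × 0.5904 = 84.0966 g.
M(C) = 12.01 g/mol.
M(ZnS) = 65.38 + 32.06 = 97.44 g/mol.
n(C) = 84.0966 / 12.01 = 7.00221 mol.
Step 1 (C:Zn = 1:1): theoretical n(Zn) = 7.00221 mol; at 72.40% yield, n(Zn) = 5.06960 mol.
Step 2 (Zn:ZnS = 1:1): theoretical n(ZnS) = 5.06960 mol, so theoretical mass = 5.06960 × 97.44 = 493.982 g.
At 91.23% yield, actual mass of ZnS = 493.982 × 0.9123 = 450.660 g.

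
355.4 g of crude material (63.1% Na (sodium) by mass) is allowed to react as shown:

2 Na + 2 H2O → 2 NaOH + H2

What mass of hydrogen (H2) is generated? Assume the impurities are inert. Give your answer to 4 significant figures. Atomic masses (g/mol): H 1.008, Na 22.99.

Mass of pure Na = 355.4 g × 0.631 = 224.26 g.
M(Na) = 22.99 g/mol.
M(H2) = 2(1.008) = 2.016 g/mol.
n(Na) = 224.26 g / 22.99 g/mol = 9.7546 mol.
From the equation the Na:H2 mole ratio is 2:1, so n(H2) = 9.7546 × 1/2 = 4.8773 mol.
Mass of H2 = 4.8773 mol × 2.016 g/mol = 9.8326 g.

9.833 g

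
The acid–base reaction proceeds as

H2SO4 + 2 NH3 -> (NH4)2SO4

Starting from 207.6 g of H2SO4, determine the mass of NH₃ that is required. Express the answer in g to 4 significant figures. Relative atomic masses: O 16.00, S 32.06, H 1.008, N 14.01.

M(H2SO4) = 2(1.008) + 32.06 + 4(16.00) = 98.076 g/mol.
M(NH3) = 14.01 + 3(1.008) = 17.034 g/mol.
n(H2SO4) = 207.60 g / 98.076 g/mol = 2.1167 mol.
From the equation the H2SO4:NH3 mole ratio is 1:2, so n(NH3) = 2.1167 × 2/1 = 4.2335 mol.
Mass of NH3 = 4.2335 mol × 17.034 g/mol = 72.113 g.

72.11 g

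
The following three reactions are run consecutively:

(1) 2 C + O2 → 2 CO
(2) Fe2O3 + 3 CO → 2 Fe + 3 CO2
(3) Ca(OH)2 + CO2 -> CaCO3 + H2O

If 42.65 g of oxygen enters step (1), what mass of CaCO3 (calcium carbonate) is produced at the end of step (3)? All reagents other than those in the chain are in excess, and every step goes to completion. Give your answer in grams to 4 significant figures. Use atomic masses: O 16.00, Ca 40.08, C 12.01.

266.8 g

M(O2) = 2(16.00) = 32.00 g/mol.
M(CaCO3) = 40.08 + 12.01 + 3(16.00) = 100.09 g/mol.
n(O2) = 42.65 / 32.00 = 1.3328 mol.
Reaction (1): O2→CO ratio 1:2 ⇒ n(CO) = 2.6656 mol.
Reaction (2): CO→CO2 ratio 3:3 ⇒ n(CO2) = 2.6656 mol.
Reaction (3): CO2→CaCO3 ratio 1:1 ⇒ n(CaCO3) = 2.6656 mol.
Mass of CaCO3 = 2.6656 × 100.09 = 266.80 g.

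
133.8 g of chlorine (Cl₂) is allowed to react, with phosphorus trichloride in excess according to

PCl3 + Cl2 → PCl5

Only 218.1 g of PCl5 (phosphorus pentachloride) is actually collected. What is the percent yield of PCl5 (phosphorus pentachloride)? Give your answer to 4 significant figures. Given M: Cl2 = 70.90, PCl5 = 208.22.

55.50 %

n(Cl2) = 133.80 g / 70.90 g/mol = 1.8872 mol.
From the equation the Cl2:PCl5 mole ratio is 1:1, so n(PCl5) = 1.8872 × 1/1 = 1.8872 mol.
Mass of PCl5 = 1.8872 mol × 208.22 g/mol = 392.95 g.
This is the theoretical yield. Percent yield = 218.1 g / 392.95 g × 100% = 55.504%.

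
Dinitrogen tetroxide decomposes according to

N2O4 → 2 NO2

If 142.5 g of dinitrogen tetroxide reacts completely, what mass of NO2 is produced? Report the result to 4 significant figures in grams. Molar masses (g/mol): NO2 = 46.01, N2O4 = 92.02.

142.5 g

n(N2O4) = 142.50 g / 92.02 g/mol = 1.5486 mol.
From the equation the N2O4:NO2 mole ratio is 1:2, so n(NO2) = 1.5486 × 2/1 = 3.0972 mol.
Mass of NO2 = 3.0972 mol × 46.01 g/mol = 142.50 g.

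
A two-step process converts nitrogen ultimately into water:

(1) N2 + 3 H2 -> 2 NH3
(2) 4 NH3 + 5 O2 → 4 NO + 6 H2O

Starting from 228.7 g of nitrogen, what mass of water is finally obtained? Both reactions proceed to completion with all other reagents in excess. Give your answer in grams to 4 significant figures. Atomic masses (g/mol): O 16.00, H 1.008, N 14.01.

M(N2) = 2(14.01) = 28.02 g/mol.
M(H2O) = 2(1.008) + 16.00 = 18.016 g/mol.
n(N2) = 228.70 / 28.02 = 8.1620 mol.
Step 1 gives a 1:2 ratio of N2 to NH3, so n(NH3) = 16.324 mol.
In step 2 the NH3:H2O ratio is 4:6, so n(H2O) = 24.486 mol.
Mass of H2O = 24.486 × 18.016 = 441.14 g.

441.1 g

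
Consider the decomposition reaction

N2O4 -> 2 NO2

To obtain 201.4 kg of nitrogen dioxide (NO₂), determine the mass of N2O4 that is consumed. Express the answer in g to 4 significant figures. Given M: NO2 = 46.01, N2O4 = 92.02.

201400 g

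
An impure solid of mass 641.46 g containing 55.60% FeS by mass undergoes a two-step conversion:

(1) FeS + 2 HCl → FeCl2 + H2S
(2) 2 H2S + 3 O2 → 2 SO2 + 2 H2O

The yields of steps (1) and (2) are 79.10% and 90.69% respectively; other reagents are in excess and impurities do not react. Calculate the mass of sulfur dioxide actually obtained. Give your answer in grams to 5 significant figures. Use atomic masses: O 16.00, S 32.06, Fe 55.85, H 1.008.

186.44 g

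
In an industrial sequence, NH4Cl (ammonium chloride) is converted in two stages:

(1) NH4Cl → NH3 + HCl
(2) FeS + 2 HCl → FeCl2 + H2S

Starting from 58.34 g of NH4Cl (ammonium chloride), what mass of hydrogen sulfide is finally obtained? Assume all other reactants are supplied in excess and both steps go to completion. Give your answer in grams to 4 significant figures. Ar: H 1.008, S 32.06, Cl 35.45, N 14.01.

18.58 g

M(NH4Cl) = 14.01 + 4(1.008) + 35.45 = 53.492 g/mol.
M(H2S) = 2(1.008) + 32.06 = 34.076 g/mol.
n(NH4Cl) = 58.340 / 53.492 = 1.0906 mol.
Step 1 gives a 1:1 ratio of NH4Cl to HCl, so n(HCl) = 1.0906 mol.
In step 2 the HCl:H2S ratio is 2:1, so n(H2S) = 0.54532 mol.
Mass of H2S = 0.54532 × 34.076 = 18.582 g.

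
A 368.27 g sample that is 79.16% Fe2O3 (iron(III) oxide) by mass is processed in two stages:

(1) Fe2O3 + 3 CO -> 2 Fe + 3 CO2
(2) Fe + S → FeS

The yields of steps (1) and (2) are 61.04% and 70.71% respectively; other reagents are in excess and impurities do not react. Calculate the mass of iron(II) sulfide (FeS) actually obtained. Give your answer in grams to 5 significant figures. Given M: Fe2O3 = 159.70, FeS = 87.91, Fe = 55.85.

138.53 g

Pure Fe2O3 = 368.27 × 0.7916 = 291.523 g.
n(Fe2O3) = 291.523 / 159.70 = 1.82544 mol.
Step 1 (Fe2O3:Fe = 1:2): theoretical n(Fe) = 3.65088 mol; at 61.04% yield, n(Fe) = 2.22850 mol.
Step 2 (Fe:FeS = 1:1): theoretical n(FeS) = 2.22850 mol, so theoretical mass = 2.22850 × 87.91 = 195.907 g.
At 70.71% yield, actual mass of FeS = 195.907 × 0.7071 = 138.526 g.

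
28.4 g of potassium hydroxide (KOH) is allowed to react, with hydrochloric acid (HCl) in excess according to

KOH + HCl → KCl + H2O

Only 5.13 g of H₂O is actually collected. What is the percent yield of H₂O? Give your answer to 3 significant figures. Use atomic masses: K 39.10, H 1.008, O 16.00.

M(KOH) = 39.10 + 16.00 + 1.008 = 56.108 g/mol.
M(H2O) = 2(1.008) + 16.00 = 18.016 g/mol.
n(KOH) = 28.40 g / 56.108 g/mol = 0.5062 mol.
From the equation the KOH:H2O mole ratio is 1:1, so n(H2O) = 0.5062 × 1/1 = 0.5062 mol.
Mass of H2O = 0.5062 mol × 18.016 g/mol = 9.119 g.
This is the theoretical yield. Percent yield = 5.13 g / 9.119 g × 100% = 56.26%.

56.3 %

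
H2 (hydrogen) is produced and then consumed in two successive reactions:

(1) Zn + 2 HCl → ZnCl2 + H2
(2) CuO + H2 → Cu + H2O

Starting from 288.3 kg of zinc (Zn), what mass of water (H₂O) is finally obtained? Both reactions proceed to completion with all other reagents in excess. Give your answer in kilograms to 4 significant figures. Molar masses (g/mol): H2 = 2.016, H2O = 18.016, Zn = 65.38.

79.44 kg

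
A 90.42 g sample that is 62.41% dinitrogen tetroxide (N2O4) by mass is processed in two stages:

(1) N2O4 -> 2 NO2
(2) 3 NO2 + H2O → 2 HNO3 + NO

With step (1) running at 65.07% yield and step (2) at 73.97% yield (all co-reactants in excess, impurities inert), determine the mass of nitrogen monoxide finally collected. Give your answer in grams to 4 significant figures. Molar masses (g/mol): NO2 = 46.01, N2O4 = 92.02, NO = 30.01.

5.905 g

Pure N2O4 = 90.42 × 0.6241 = 56.431 g.
n(N2O4) = 56.431 / 92.02 = 0.61325 mol.
Step 1 (N2O4:NO2 = 1:2): theoretical n(NO2) = 1.2265 mol; at 65.07% yield, n(NO2) = 0.79808 mol.
Step 2 (NO2:NO = 3:1): theoretical n(NO) = 0.26603 mol, so theoretical mass = 0.26603 × 30.01 = 7.9835 g.
At 73.97% yield, actual mass of NO = 7.9835 × 0.7397 = 5.9054 g.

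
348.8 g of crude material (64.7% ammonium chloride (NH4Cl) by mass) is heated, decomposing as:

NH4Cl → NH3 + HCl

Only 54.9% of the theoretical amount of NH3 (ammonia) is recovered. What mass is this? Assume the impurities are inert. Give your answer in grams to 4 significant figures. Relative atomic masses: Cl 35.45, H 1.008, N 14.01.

39.45 g

Pure NH4Cl available = 348.8 g × 0.647 = 225.67 g.
M(NH4Cl) = 14.01 + 4(1.008) + 35.45 = 53.492 g/mol.
M(NH3) = 14.01 + 3(1.008) = 17.034 g/mol.
n(NH4Cl) = 225.67 g / 53.492 g/mol = 4.2188 mol.
From the equation the NH4Cl:NH3 mole ratio is 1:1, so n(NH3) = 4.2188 × 1/1 = 4.2188 mol.
Mass of NH3 = 4.2188 mol × 17.034 g/mol = 71.864 g.
Actual mass collected = 71.864 g × 0.549 = 39.453 g.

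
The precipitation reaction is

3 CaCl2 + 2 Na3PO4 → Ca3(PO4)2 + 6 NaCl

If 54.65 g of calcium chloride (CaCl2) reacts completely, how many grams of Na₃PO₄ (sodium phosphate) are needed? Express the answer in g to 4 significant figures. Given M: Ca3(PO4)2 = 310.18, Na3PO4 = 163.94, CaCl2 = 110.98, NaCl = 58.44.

53.82 g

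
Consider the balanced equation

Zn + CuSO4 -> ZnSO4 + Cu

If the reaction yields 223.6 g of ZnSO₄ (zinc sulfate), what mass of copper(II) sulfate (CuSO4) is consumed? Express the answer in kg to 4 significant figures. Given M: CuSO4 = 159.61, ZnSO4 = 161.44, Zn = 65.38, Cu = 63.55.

0.2211 kg

n(ZnSO4) = 223.60 g / 161.44 g/mol = 1.3850 mol.
From the equation the ZnSO4:CuSO4 mole ratio is 1:1, so n(CuSO4) = 1.3850 × 1/1 = 1.3850 mol.
Mass of CuSO4 = 1.3850 mol × 159.61 g/mol = 221.07 g.
Converting to kg: 221.07 g = 0.2211 kg.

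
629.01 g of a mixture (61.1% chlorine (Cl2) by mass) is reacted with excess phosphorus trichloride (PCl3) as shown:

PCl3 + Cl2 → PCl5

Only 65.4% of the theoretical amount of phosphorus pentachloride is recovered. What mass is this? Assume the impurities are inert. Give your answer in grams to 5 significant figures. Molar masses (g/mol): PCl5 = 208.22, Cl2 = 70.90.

Pure Cl2 available = 629.01 g × 0.611 = 384.325 g.
n(Cl2) = 384.325 g / 70.90 g/mol = 5.42066 mol.
From the equation the Cl2:PCl5 mole ratio is 1:1, so n(PCl5) = 5.42066 × 1/1 = 5.42066 mol.
Mass of PCl5 = 5.42066 mol × 208.22 g/mol = 1128.69 g.
Actual mass collected = 1128.69 g × 0.654 = 738.164 g.

738.16 g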